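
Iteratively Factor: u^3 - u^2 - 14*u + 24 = (u - 2)*(u^2 + u - 12) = (u - 3)*(u - 2)*(u + 4)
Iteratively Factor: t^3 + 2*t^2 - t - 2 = (t + 2)*(t^2 - 1) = (t + 1)*(t + 2)*(t - 1)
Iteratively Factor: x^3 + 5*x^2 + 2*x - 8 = (x + 2)*(x^2 + 3*x - 4) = (x - 1)*(x + 2)*(x + 4)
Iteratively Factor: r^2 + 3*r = (r)*(r + 3)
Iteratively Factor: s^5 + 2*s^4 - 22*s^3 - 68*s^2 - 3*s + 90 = (s - 1)*(s^4 + 3*s^3 - 19*s^2 - 87*s - 90) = (s - 1)*(s + 2)*(s^3 + s^2 - 21*s - 45) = (s - 1)*(s + 2)*(s + 3)*(s^2 - 2*s - 15) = (s - 5)*(s - 1)*(s + 2)*(s + 3)*(s + 3)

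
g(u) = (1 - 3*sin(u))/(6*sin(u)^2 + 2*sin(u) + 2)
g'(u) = (1 - 3*sin(u))*(-12*sin(u)*cos(u) - 2*cos(u))/(6*sin(u)^2 + 2*sin(u) + 2)^2 - 3*cos(u)/(6*sin(u)^2 + 2*sin(u) + 2) = (9*sin(u)^2 - 6*sin(u) - 4)*cos(u)/(2*(3*sin(u)^2 + sin(u) + 1)^2)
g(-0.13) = 0.75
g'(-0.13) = -1.80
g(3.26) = 0.73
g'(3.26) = 1.84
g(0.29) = 0.05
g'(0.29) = -1.02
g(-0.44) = 1.02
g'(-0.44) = 0.07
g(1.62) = -0.20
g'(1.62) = 0.00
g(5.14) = 0.72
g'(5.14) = 0.28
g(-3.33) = 0.17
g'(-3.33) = 1.41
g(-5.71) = -0.13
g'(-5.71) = -0.33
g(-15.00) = 0.91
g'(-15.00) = -0.54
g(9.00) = -0.06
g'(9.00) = 0.61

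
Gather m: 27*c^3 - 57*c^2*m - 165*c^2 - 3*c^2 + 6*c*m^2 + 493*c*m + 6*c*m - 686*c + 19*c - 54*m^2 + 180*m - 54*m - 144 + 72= 27*c^3 - 168*c^2 - 667*c + m^2*(6*c - 54) + m*(-57*c^2 + 499*c + 126) - 72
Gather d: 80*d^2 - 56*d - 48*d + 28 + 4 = 80*d^2 - 104*d + 32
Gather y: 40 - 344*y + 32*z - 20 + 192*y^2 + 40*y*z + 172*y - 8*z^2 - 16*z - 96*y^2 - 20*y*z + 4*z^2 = 96*y^2 + y*(20*z - 172) - 4*z^2 + 16*z + 20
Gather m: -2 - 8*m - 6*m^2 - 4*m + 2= -6*m^2 - 12*m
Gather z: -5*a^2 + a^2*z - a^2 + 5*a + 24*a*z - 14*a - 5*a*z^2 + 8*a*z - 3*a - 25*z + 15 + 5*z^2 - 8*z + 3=-6*a^2 - 12*a + z^2*(5 - 5*a) + z*(a^2 + 32*a - 33) + 18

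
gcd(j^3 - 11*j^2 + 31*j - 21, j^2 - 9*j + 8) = j - 1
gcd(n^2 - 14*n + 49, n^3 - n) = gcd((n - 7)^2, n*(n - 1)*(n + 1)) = 1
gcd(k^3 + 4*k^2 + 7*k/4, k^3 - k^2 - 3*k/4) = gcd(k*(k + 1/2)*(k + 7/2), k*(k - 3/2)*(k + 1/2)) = k^2 + k/2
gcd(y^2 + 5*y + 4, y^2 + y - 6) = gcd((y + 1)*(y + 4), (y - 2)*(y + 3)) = 1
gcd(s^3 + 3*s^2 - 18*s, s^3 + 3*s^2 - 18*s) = s^3 + 3*s^2 - 18*s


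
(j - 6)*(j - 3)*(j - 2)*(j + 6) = j^4 - 5*j^3 - 30*j^2 + 180*j - 216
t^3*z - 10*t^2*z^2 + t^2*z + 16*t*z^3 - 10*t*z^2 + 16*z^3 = (t - 8*z)*(t - 2*z)*(t*z + z)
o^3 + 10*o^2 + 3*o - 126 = (o - 3)*(o + 6)*(o + 7)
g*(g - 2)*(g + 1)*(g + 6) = g^4 + 5*g^3 - 8*g^2 - 12*g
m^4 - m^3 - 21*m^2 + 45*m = m*(m - 3)^2*(m + 5)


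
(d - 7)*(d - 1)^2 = d^3 - 9*d^2 + 15*d - 7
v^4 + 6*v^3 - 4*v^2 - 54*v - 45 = (v - 3)*(v + 1)*(v + 3)*(v + 5)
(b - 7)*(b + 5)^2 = b^3 + 3*b^2 - 45*b - 175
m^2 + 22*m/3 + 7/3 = (m + 1/3)*(m + 7)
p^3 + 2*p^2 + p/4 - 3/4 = (p - 1/2)*(p + 1)*(p + 3/2)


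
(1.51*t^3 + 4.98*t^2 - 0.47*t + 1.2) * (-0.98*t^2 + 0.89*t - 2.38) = -1.4798*t^5 - 3.5365*t^4 + 1.299*t^3 - 13.4467*t^2 + 2.1866*t - 2.856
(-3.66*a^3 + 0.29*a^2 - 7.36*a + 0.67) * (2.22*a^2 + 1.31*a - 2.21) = -8.1252*a^5 - 4.1508*a^4 - 7.8707*a^3 - 8.7951*a^2 + 17.1433*a - 1.4807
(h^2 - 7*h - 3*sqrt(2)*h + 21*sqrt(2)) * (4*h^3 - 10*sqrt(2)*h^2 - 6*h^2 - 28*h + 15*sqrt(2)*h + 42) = 4*h^5 - 34*h^4 - 22*sqrt(2)*h^4 + 74*h^3 + 187*sqrt(2)*h^3 - 272*h^2 - 147*sqrt(2)*h^2 - 714*sqrt(2)*h + 336*h + 882*sqrt(2)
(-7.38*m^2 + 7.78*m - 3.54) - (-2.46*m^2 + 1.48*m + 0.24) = -4.92*m^2 + 6.3*m - 3.78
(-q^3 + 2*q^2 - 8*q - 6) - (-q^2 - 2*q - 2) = -q^3 + 3*q^2 - 6*q - 4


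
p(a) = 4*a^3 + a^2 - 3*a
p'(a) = 12*a^2 + 2*a - 3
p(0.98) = 1.79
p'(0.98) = 10.48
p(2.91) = 98.31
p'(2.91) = 104.44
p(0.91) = 1.11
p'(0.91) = 8.76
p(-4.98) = -454.28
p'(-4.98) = 284.64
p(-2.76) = -68.20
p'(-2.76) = 82.89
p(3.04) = 112.50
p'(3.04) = 113.98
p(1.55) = 12.65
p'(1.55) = 28.93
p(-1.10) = -0.81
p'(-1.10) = 9.32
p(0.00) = 0.00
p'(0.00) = -3.00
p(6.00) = 882.00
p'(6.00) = 441.00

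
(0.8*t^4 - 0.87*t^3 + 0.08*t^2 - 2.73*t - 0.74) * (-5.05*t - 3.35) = -4.04*t^5 + 1.7135*t^4 + 2.5105*t^3 + 13.5185*t^2 + 12.8825*t + 2.479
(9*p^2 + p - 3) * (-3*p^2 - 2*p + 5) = -27*p^4 - 21*p^3 + 52*p^2 + 11*p - 15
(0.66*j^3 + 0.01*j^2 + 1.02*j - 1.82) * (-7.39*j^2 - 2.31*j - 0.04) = -4.8774*j^5 - 1.5985*j^4 - 7.5873*j^3 + 11.0932*j^2 + 4.1634*j + 0.0728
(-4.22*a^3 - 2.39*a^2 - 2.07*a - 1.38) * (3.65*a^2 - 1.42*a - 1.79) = -15.403*a^5 - 2.7311*a^4 + 3.3921*a^3 + 2.1805*a^2 + 5.6649*a + 2.4702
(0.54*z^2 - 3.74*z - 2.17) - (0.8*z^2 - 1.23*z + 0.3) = -0.26*z^2 - 2.51*z - 2.47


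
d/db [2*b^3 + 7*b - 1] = 6*b^2 + 7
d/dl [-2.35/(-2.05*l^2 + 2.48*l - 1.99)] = (5.828 - 9.635*l)/(2.05*l^2 - 2.48*l + 1.99)^2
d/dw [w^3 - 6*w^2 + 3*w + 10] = 3*w^2 - 12*w + 3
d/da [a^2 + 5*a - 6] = 2*a + 5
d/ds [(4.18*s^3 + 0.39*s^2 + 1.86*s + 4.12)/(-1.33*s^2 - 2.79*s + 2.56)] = (-5.5594*s^4 - 23.3244*s^3 + 33.4881*s^2 + 12.956*s + 16.2564)/(1.7689*s^4 + 7.4214*s^3 + 0.9745*s^2 - 14.2848*s + 6.5536)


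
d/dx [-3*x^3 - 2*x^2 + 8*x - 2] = -9*x^2 - 4*x + 8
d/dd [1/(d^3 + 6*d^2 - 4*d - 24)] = (-3*d^2 - 12*d + 4)/(d^3 + 6*d^2 - 4*d - 24)^2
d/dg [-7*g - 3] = -7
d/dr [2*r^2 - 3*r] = 4*r - 3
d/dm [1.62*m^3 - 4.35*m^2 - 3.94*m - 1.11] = 4.86*m^2 - 8.7*m - 3.94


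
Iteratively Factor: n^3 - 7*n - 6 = (n + 2)*(n^2 - 2*n - 3) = (n + 1)*(n + 2)*(n - 3)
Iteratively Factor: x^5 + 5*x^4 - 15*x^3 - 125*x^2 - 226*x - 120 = (x + 1)*(x^4 + 4*x^3 - 19*x^2 - 106*x - 120) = (x + 1)*(x + 4)*(x^3 - 19*x - 30) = (x + 1)*(x + 2)*(x + 4)*(x^2 - 2*x - 15) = (x + 1)*(x + 2)*(x + 3)*(x + 4)*(x - 5)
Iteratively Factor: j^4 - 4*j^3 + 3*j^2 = (j)*(j^3 - 4*j^2 + 3*j) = j*(j - 3)*(j^2 - j) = j^2*(j - 3)*(j - 1)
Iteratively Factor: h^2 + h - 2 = (h + 2)*(h - 1)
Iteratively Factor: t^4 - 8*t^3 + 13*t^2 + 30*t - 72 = (t - 3)*(t^3 - 5*t^2 - 2*t + 24) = (t - 3)*(t + 2)*(t^2 - 7*t + 12) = (t - 3)^2*(t + 2)*(t - 4)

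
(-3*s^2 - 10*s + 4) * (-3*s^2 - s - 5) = 9*s^4 + 33*s^3 + 13*s^2 + 46*s - 20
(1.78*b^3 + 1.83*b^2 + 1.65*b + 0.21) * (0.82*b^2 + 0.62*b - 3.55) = 1.4596*b^5 + 2.6042*b^4 - 3.8314*b^3 - 5.3013*b^2 - 5.7273*b - 0.7455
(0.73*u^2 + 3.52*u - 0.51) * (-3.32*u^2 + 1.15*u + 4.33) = -2.4236*u^4 - 10.8469*u^3 + 8.9021*u^2 + 14.6551*u - 2.2083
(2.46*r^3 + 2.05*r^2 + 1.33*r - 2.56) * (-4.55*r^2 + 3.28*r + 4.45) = -11.193*r^5 - 1.2587*r^4 + 11.6195*r^3 + 25.1329*r^2 - 2.4783*r - 11.392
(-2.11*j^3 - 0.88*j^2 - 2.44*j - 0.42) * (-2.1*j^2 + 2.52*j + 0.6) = 4.431*j^5 - 3.4692*j^4 + 1.6404*j^3 - 5.7948*j^2 - 2.5224*j - 0.252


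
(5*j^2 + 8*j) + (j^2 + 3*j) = 6*j^2 + 11*j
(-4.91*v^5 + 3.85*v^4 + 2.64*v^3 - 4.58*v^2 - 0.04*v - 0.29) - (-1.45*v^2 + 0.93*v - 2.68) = -4.91*v^5 + 3.85*v^4 + 2.64*v^3 - 3.13*v^2 - 0.97*v + 2.39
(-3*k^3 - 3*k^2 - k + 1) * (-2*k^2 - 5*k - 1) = 6*k^5 + 21*k^4 + 20*k^3 + 6*k^2 - 4*k - 1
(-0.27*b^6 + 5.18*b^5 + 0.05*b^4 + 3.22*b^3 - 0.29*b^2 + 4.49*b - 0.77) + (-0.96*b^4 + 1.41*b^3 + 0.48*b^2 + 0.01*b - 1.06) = -0.27*b^6 + 5.18*b^5 - 0.91*b^4 + 4.63*b^3 + 0.19*b^2 + 4.5*b - 1.83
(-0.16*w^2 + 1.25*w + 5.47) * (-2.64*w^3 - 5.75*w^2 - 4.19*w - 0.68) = 0.4224*w^5 - 2.38*w^4 - 20.9579*w^3 - 36.5812*w^2 - 23.7693*w - 3.7196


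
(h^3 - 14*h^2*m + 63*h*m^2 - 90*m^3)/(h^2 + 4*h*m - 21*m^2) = (h^2 - 11*h*m + 30*m^2)/(h + 7*m)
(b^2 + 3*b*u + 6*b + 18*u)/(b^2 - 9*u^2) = (-b - 6)/(-b + 3*u)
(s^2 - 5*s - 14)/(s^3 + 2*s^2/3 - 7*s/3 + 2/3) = 3*(s - 7)/(3*s^2 - 4*s + 1)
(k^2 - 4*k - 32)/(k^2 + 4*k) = (k - 8)/k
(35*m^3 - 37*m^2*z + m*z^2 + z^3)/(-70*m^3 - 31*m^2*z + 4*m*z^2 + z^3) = (-m + z)/(2*m + z)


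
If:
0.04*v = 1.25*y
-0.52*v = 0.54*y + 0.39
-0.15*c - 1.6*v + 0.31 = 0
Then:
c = 9.81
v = -0.73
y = -0.02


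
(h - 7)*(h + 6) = h^2 - h - 42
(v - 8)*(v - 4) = v^2 - 12*v + 32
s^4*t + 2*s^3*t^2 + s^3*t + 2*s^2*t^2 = s^2*(s + 2*t)*(s*t + t)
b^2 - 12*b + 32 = (b - 8)*(b - 4)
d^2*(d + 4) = d^3 + 4*d^2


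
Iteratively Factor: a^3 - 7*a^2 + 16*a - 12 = (a - 2)*(a^2 - 5*a + 6) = (a - 3)*(a - 2)*(a - 2)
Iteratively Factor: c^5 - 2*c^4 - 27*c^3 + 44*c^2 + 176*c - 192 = (c - 1)*(c^4 - c^3 - 28*c^2 + 16*c + 192) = (c - 1)*(c + 4)*(c^3 - 5*c^2 - 8*c + 48) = (c - 4)*(c - 1)*(c + 4)*(c^2 - c - 12) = (c - 4)*(c - 1)*(c + 3)*(c + 4)*(c - 4)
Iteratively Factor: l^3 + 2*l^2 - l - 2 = (l - 1)*(l^2 + 3*l + 2) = (l - 1)*(l + 2)*(l + 1)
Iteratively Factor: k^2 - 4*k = (k)*(k - 4)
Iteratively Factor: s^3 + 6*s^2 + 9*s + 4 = (s + 4)*(s^2 + 2*s + 1) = (s + 1)*(s + 4)*(s + 1)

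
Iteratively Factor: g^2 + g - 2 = (g + 2)*(g - 1)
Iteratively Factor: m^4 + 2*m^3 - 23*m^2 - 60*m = (m - 5)*(m^3 + 7*m^2 + 12*m) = (m - 5)*(m + 4)*(m^2 + 3*m) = m*(m - 5)*(m + 4)*(m + 3)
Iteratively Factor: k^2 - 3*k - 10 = (k - 5)*(k + 2)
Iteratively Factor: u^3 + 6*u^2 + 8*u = (u + 2)*(u^2 + 4*u) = u*(u + 2)*(u + 4)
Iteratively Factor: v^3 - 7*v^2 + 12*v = (v - 4)*(v^2 - 3*v) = (v - 4)*(v - 3)*(v)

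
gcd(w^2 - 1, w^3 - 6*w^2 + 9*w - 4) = w - 1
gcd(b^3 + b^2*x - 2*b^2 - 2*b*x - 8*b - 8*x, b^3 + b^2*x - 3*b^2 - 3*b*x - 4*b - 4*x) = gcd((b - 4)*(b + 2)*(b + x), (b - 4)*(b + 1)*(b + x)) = b^2 + b*x - 4*b - 4*x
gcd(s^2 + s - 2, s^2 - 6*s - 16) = s + 2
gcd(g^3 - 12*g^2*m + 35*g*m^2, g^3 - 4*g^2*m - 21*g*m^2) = g^2 - 7*g*m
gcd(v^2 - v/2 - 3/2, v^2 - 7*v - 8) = v + 1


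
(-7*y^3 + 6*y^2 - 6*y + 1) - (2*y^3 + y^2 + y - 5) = -9*y^3 + 5*y^2 - 7*y + 6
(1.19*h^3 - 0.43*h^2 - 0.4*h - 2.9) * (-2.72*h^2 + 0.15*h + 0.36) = -3.2368*h^5 + 1.3481*h^4 + 1.4519*h^3 + 7.6732*h^2 - 0.579*h - 1.044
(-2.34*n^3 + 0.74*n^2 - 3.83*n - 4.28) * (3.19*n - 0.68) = -7.4646*n^4 + 3.9518*n^3 - 12.7209*n^2 - 11.0488*n + 2.9104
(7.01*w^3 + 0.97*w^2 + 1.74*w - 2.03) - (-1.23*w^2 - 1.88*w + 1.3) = 7.01*w^3 + 2.2*w^2 + 3.62*w - 3.33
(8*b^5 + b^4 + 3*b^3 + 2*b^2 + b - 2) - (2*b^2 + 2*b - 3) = 8*b^5 + b^4 + 3*b^3 - b + 1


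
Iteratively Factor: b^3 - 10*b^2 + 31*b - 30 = (b - 5)*(b^2 - 5*b + 6) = (b - 5)*(b - 2)*(b - 3)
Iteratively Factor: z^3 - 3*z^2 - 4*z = (z)*(z^2 - 3*z - 4) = z*(z + 1)*(z - 4)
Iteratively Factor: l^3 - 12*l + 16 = (l - 2)*(l^2 + 2*l - 8) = (l - 2)*(l + 4)*(l - 2)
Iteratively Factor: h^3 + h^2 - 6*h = (h + 3)*(h^2 - 2*h) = h*(h + 3)*(h - 2)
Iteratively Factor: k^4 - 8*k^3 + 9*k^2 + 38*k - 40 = (k - 5)*(k^3 - 3*k^2 - 6*k + 8) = (k - 5)*(k - 1)*(k^2 - 2*k - 8) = (k - 5)*(k - 1)*(k + 2)*(k - 4)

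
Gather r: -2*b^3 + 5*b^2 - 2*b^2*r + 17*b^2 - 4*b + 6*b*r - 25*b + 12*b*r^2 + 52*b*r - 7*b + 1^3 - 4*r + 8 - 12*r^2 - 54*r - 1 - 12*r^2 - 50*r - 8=-2*b^3 + 22*b^2 - 36*b + r^2*(12*b - 24) + r*(-2*b^2 + 58*b - 108)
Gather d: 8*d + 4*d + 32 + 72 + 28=12*d + 132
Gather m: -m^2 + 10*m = -m^2 + 10*m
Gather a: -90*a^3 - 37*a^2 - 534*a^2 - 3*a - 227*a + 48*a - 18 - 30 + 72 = -90*a^3 - 571*a^2 - 182*a + 24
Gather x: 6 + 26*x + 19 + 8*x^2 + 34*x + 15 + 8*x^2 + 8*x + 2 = 16*x^2 + 68*x + 42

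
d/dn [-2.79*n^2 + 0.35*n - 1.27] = 0.35 - 5.58*n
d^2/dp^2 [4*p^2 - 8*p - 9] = 8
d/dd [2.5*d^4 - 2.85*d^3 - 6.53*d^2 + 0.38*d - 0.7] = 10.0*d^3 - 8.55*d^2 - 13.06*d + 0.38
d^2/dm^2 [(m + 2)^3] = 6*m + 12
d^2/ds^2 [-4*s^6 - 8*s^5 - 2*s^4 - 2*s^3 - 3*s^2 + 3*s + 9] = -120*s^4 - 160*s^3 - 24*s^2 - 12*s - 6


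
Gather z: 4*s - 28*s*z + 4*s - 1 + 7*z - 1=8*s + z*(7 - 28*s) - 2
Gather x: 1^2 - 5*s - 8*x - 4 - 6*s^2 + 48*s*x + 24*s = -6*s^2 + 19*s + x*(48*s - 8) - 3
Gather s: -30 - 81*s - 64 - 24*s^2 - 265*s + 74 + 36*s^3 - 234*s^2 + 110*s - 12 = 36*s^3 - 258*s^2 - 236*s - 32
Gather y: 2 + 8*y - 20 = 8*y - 18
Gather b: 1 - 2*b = 1 - 2*b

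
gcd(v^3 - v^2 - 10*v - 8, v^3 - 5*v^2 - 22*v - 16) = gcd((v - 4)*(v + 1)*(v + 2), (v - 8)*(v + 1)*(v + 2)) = v^2 + 3*v + 2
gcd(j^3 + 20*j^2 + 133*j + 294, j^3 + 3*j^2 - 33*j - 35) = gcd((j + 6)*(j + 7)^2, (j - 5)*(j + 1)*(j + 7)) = j + 7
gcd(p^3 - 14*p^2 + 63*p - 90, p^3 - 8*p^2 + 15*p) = p^2 - 8*p + 15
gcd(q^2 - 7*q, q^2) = q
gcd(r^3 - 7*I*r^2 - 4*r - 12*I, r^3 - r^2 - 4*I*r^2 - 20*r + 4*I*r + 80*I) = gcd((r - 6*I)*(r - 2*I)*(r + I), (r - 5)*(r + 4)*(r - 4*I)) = 1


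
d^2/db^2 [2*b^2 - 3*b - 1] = 4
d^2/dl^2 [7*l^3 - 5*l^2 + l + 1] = 42*l - 10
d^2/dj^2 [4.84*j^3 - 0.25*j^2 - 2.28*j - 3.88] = 29.04*j - 0.5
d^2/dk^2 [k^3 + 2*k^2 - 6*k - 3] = 6*k + 4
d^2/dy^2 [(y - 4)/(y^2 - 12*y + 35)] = 2*((16 - 3*y)*(y^2 - 12*y + 35) + 4*(y - 6)^2*(y - 4))/(y^2 - 12*y + 35)^3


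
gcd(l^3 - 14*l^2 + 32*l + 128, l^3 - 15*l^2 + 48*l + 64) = l^2 - 16*l + 64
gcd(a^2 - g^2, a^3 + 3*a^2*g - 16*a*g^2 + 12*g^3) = a - g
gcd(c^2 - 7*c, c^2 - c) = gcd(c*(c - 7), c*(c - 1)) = c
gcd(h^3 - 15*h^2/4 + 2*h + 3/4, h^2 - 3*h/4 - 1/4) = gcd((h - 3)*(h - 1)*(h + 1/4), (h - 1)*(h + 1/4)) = h^2 - 3*h/4 - 1/4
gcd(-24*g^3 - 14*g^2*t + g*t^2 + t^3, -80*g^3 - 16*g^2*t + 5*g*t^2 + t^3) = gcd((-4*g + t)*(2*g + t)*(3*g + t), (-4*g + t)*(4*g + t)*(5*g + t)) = -4*g + t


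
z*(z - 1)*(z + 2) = z^3 + z^2 - 2*z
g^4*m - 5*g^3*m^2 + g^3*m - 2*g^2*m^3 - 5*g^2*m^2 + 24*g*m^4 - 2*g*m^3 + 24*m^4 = (g - 4*m)*(g - 3*m)*(g + 2*m)*(g*m + m)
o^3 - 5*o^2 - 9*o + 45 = (o - 5)*(o - 3)*(o + 3)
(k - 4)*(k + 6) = k^2 + 2*k - 24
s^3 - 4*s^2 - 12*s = s*(s - 6)*(s + 2)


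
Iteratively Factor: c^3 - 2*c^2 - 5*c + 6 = (c - 1)*(c^2 - c - 6) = (c - 1)*(c + 2)*(c - 3)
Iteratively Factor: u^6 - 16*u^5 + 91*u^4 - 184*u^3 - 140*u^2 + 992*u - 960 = (u + 2)*(u^5 - 18*u^4 + 127*u^3 - 438*u^2 + 736*u - 480) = (u - 2)*(u + 2)*(u^4 - 16*u^3 + 95*u^2 - 248*u + 240) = (u - 4)*(u - 2)*(u + 2)*(u^3 - 12*u^2 + 47*u - 60) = (u - 4)^2*(u - 2)*(u + 2)*(u^2 - 8*u + 15) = (u - 5)*(u - 4)^2*(u - 2)*(u + 2)*(u - 3)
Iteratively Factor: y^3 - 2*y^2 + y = (y)*(y^2 - 2*y + 1) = y*(y - 1)*(y - 1)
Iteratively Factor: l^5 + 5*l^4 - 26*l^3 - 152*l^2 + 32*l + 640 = (l + 4)*(l^4 + l^3 - 30*l^2 - 32*l + 160) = (l - 2)*(l + 4)*(l^3 + 3*l^2 - 24*l - 80) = (l - 2)*(l + 4)^2*(l^2 - l - 20) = (l - 2)*(l + 4)^3*(l - 5)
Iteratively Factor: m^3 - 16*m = (m + 4)*(m^2 - 4*m) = m*(m + 4)*(m - 4)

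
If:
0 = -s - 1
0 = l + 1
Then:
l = -1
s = -1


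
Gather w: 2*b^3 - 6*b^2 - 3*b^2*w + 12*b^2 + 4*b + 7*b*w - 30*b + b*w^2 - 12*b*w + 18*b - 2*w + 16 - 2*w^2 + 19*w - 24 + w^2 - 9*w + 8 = 2*b^3 + 6*b^2 - 8*b + w^2*(b - 1) + w*(-3*b^2 - 5*b + 8)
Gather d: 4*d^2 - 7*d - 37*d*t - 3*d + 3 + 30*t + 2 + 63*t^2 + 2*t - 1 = 4*d^2 + d*(-37*t - 10) + 63*t^2 + 32*t + 4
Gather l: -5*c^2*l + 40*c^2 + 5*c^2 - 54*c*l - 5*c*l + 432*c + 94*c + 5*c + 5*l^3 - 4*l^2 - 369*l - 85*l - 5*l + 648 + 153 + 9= 45*c^2 + 531*c + 5*l^3 - 4*l^2 + l*(-5*c^2 - 59*c - 459) + 810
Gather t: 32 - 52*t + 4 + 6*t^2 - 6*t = 6*t^2 - 58*t + 36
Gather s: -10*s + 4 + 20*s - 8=10*s - 4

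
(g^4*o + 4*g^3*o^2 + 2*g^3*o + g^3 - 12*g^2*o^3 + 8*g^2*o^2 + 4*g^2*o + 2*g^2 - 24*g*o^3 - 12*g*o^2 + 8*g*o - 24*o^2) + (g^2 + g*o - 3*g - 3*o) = g^4*o + 4*g^3*o^2 + 2*g^3*o + g^3 - 12*g^2*o^3 + 8*g^2*o^2 + 4*g^2*o + 3*g^2 - 24*g*o^3 - 12*g*o^2 + 9*g*o - 3*g - 24*o^2 - 3*o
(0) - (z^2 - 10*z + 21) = -z^2 + 10*z - 21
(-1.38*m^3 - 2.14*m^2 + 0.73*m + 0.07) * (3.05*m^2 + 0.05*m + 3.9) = -4.209*m^5 - 6.596*m^4 - 3.2625*m^3 - 8.096*m^2 + 2.8505*m + 0.273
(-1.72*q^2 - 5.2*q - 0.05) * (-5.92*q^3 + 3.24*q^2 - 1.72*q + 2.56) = 10.1824*q^5 + 25.2112*q^4 - 13.5936*q^3 + 4.3788*q^2 - 13.226*q - 0.128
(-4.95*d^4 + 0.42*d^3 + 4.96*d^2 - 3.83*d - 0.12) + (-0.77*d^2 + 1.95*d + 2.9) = -4.95*d^4 + 0.42*d^3 + 4.19*d^2 - 1.88*d + 2.78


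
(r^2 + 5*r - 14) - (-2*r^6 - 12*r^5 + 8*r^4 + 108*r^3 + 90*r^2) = 2*r^6 + 12*r^5 - 8*r^4 - 108*r^3 - 89*r^2 + 5*r - 14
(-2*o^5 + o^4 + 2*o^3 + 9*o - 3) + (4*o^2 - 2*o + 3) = -2*o^5 + o^4 + 2*o^3 + 4*o^2 + 7*o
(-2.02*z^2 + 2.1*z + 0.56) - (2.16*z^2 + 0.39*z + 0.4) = -4.18*z^2 + 1.71*z + 0.16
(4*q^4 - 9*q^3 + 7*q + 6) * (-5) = -20*q^4 + 45*q^3 - 35*q - 30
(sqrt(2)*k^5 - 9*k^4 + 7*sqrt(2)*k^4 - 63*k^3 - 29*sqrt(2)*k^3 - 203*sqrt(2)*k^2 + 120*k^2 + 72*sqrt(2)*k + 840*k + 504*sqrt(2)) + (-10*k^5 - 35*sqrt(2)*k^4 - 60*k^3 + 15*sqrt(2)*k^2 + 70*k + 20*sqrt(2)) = -10*k^5 + sqrt(2)*k^5 - 28*sqrt(2)*k^4 - 9*k^4 - 123*k^3 - 29*sqrt(2)*k^3 - 188*sqrt(2)*k^2 + 120*k^2 + 72*sqrt(2)*k + 910*k + 524*sqrt(2)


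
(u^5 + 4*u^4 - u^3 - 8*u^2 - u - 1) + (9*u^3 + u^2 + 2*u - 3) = u^5 + 4*u^4 + 8*u^3 - 7*u^2 + u - 4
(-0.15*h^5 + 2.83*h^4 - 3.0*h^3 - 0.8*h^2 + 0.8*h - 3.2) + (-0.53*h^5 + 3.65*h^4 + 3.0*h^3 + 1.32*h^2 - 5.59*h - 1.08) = -0.68*h^5 + 6.48*h^4 + 0.52*h^2 - 4.79*h - 4.28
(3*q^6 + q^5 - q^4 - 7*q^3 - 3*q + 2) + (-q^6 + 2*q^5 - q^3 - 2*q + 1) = 2*q^6 + 3*q^5 - q^4 - 8*q^3 - 5*q + 3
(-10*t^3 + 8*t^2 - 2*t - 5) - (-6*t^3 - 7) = -4*t^3 + 8*t^2 - 2*t + 2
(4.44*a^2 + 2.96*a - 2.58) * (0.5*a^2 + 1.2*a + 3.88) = 2.22*a^4 + 6.808*a^3 + 19.4892*a^2 + 8.3888*a - 10.0104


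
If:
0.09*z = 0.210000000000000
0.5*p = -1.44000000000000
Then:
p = -2.88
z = 2.33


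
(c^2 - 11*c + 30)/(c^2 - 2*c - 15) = (c - 6)/(c + 3)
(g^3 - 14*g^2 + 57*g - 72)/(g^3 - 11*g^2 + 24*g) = (g - 3)/g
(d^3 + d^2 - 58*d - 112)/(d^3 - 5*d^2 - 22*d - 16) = (d + 7)/(d + 1)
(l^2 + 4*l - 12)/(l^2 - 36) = (l - 2)/(l - 6)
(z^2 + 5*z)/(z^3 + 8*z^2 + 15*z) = 1/(z + 3)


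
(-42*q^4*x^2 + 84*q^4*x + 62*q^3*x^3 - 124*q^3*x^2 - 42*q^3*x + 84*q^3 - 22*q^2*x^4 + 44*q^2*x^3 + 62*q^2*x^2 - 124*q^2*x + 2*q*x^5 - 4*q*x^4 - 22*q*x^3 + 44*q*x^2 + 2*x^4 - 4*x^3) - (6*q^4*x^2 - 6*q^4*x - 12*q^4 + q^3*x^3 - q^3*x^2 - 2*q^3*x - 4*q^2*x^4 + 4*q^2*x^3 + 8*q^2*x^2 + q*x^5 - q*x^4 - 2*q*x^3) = -48*q^4*x^2 + 90*q^4*x + 12*q^4 + 61*q^3*x^3 - 123*q^3*x^2 - 40*q^3*x + 84*q^3 - 18*q^2*x^4 + 40*q^2*x^3 + 54*q^2*x^2 - 124*q^2*x + q*x^5 - 3*q*x^4 - 20*q*x^3 + 44*q*x^2 + 2*x^4 - 4*x^3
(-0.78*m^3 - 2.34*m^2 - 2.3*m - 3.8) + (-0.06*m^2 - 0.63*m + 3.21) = -0.78*m^3 - 2.4*m^2 - 2.93*m - 0.59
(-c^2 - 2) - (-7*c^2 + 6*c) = 6*c^2 - 6*c - 2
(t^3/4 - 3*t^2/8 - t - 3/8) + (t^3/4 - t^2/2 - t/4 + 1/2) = t^3/2 - 7*t^2/8 - 5*t/4 + 1/8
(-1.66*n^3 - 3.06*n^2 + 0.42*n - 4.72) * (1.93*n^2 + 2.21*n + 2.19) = -3.2038*n^5 - 9.5744*n^4 - 9.5874*n^3 - 14.8828*n^2 - 9.5114*n - 10.3368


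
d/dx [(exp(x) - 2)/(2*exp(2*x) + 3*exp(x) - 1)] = (-(exp(x) - 2)*(4*exp(x) + 3) + 2*exp(2*x) + 3*exp(x) - 1)*exp(x)/(2*exp(2*x) + 3*exp(x) - 1)^2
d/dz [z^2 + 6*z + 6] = 2*z + 6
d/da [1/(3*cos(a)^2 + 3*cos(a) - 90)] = (2*cos(a) + 1)*sin(a)/(3*(cos(a)^2 + cos(a) - 30)^2)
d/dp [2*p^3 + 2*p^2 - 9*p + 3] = 6*p^2 + 4*p - 9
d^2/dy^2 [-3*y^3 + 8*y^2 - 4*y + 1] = 16 - 18*y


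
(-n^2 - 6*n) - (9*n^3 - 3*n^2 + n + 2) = -9*n^3 + 2*n^2 - 7*n - 2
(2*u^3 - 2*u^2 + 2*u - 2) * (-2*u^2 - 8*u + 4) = -4*u^5 - 12*u^4 + 20*u^3 - 20*u^2 + 24*u - 8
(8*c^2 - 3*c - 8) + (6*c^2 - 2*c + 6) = 14*c^2 - 5*c - 2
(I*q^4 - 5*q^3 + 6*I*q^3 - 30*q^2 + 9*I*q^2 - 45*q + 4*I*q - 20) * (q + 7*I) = I*q^5 - 12*q^4 + 6*I*q^4 - 72*q^3 - 26*I*q^3 - 108*q^2 - 206*I*q^2 - 48*q - 315*I*q - 140*I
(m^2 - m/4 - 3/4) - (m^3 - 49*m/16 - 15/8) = -m^3 + m^2 + 45*m/16 + 9/8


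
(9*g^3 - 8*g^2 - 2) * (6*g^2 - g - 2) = 54*g^5 - 57*g^4 - 10*g^3 + 4*g^2 + 2*g + 4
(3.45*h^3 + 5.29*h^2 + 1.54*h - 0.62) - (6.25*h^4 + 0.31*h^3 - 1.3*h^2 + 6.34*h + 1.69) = -6.25*h^4 + 3.14*h^3 + 6.59*h^2 - 4.8*h - 2.31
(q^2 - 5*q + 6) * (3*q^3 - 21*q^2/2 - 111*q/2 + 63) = 3*q^5 - 51*q^4/2 + 15*q^3 + 555*q^2/2 - 648*q + 378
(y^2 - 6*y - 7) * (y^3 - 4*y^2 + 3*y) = y^5 - 10*y^4 + 20*y^3 + 10*y^2 - 21*y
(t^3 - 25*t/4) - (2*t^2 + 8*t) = t^3 - 2*t^2 - 57*t/4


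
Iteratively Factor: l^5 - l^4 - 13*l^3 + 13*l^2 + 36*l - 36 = (l - 1)*(l^4 - 13*l^2 + 36) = (l - 1)*(l + 2)*(l^3 - 2*l^2 - 9*l + 18) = (l - 3)*(l - 1)*(l + 2)*(l^2 + l - 6) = (l - 3)*(l - 1)*(l + 2)*(l + 3)*(l - 2)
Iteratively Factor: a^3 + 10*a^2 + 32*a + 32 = (a + 2)*(a^2 + 8*a + 16) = (a + 2)*(a + 4)*(a + 4)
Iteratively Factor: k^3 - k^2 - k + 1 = (k + 1)*(k^2 - 2*k + 1) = (k - 1)*(k + 1)*(k - 1)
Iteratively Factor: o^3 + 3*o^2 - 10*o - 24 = (o + 2)*(o^2 + o - 12) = (o + 2)*(o + 4)*(o - 3)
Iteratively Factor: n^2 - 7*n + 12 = (n - 4)*(n - 3)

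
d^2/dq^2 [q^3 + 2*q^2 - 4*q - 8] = 6*q + 4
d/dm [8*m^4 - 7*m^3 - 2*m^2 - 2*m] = 32*m^3 - 21*m^2 - 4*m - 2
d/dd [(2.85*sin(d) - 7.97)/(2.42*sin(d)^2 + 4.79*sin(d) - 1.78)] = (-6.897*sin(d)^2 + 38.5748*sin(d) + 33.1033)*cos(d)/(5.8564*sin(d)^4 + 23.1836*sin(d)^3 + 14.3289*sin(d)^2 - 17.0524*sin(d) + 3.1684)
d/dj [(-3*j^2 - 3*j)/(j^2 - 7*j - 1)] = 3*(8*j^2 + 2*j + 1)/(j^4 - 14*j^3 + 47*j^2 + 14*j + 1)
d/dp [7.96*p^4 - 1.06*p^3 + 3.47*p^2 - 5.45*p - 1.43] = 31.84*p^3 - 3.18*p^2 + 6.94*p - 5.45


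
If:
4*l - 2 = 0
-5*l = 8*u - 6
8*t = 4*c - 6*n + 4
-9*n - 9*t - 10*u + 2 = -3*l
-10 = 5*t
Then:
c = -103/48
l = 1/2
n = 137/72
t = -2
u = 7/16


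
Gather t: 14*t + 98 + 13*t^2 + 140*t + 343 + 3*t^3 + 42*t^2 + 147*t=3*t^3 + 55*t^2 + 301*t + 441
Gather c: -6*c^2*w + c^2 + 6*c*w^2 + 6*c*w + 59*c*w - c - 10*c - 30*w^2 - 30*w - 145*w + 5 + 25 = c^2*(1 - 6*w) + c*(6*w^2 + 65*w - 11) - 30*w^2 - 175*w + 30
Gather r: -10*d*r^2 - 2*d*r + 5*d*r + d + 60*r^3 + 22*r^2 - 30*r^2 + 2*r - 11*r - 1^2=d + 60*r^3 + r^2*(-10*d - 8) + r*(3*d - 9) - 1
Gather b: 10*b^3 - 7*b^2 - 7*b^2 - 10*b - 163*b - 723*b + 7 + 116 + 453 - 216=10*b^3 - 14*b^2 - 896*b + 360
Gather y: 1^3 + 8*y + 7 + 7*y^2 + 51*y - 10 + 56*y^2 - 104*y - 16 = 63*y^2 - 45*y - 18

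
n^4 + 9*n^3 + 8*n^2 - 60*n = n*(n - 2)*(n + 5)*(n + 6)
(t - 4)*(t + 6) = t^2 + 2*t - 24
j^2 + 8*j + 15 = (j + 3)*(j + 5)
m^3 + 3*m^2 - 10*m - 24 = (m - 3)*(m + 2)*(m + 4)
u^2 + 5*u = u*(u + 5)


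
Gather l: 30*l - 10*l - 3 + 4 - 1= 20*l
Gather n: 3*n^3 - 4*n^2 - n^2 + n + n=3*n^3 - 5*n^2 + 2*n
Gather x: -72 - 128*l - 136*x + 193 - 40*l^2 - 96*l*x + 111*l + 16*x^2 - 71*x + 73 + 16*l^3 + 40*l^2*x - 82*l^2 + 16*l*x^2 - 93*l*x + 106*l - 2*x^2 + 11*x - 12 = 16*l^3 - 122*l^2 + 89*l + x^2*(16*l + 14) + x*(40*l^2 - 189*l - 196) + 182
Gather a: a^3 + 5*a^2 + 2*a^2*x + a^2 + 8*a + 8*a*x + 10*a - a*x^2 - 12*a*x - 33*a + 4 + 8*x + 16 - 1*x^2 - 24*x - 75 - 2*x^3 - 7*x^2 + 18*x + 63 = a^3 + a^2*(2*x + 6) + a*(-x^2 - 4*x - 15) - 2*x^3 - 8*x^2 + 2*x + 8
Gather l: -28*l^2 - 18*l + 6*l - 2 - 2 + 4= -28*l^2 - 12*l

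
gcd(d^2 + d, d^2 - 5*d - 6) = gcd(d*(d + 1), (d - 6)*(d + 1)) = d + 1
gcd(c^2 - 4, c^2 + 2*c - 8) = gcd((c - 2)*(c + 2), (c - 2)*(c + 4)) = c - 2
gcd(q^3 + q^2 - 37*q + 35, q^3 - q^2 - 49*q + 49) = q^2 + 6*q - 7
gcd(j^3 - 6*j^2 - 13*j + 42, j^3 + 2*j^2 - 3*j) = j + 3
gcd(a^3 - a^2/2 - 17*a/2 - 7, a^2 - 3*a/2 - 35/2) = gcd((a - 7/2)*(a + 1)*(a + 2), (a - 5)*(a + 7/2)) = 1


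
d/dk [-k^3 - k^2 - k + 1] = -3*k^2 - 2*k - 1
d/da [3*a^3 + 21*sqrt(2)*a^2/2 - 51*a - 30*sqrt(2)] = 9*a^2 + 21*sqrt(2)*a - 51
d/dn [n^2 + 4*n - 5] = 2*n + 4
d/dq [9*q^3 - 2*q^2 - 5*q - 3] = 27*q^2 - 4*q - 5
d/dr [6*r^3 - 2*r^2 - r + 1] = 18*r^2 - 4*r - 1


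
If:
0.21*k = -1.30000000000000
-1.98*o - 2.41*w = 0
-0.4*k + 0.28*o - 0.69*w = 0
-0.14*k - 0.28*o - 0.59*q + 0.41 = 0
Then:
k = -6.19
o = -2.92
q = 3.55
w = 2.40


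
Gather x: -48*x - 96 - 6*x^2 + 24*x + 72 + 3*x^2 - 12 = -3*x^2 - 24*x - 36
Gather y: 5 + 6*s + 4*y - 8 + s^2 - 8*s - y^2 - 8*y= s^2 - 2*s - y^2 - 4*y - 3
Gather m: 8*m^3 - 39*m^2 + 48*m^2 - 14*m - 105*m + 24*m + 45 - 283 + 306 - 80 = 8*m^3 + 9*m^2 - 95*m - 12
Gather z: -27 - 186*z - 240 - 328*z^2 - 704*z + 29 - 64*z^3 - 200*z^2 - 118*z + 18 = -64*z^3 - 528*z^2 - 1008*z - 220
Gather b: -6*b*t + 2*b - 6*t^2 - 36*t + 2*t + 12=b*(2 - 6*t) - 6*t^2 - 34*t + 12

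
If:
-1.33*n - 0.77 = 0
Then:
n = -0.58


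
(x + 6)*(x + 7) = x^2 + 13*x + 42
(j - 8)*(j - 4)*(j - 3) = j^3 - 15*j^2 + 68*j - 96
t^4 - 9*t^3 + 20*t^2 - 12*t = t*(t - 6)*(t - 2)*(t - 1)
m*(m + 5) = m^2 + 5*m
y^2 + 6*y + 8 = (y + 2)*(y + 4)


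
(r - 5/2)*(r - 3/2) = r^2 - 4*r + 15/4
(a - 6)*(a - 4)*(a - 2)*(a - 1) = a^4 - 13*a^3 + 56*a^2 - 92*a + 48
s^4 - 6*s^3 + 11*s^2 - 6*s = s*(s - 3)*(s - 2)*(s - 1)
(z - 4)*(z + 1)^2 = z^3 - 2*z^2 - 7*z - 4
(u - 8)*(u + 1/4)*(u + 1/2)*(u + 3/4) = u^4 - 13*u^3/2 - 181*u^2/16 - 173*u/32 - 3/4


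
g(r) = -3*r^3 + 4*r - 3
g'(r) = 4 - 9*r^2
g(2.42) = -35.84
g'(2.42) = -48.71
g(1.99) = -18.68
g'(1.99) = -31.64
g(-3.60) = 122.57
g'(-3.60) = -112.64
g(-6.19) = 683.77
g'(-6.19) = -340.84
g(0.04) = -2.84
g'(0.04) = 3.99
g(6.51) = -804.64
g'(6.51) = -377.42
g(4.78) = -311.53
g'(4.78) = -201.64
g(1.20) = -3.38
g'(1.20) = -8.96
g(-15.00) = 10062.00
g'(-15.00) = -2021.00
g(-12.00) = 5133.00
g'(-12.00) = -1292.00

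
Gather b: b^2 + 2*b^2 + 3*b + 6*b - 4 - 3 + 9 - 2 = 3*b^2 + 9*b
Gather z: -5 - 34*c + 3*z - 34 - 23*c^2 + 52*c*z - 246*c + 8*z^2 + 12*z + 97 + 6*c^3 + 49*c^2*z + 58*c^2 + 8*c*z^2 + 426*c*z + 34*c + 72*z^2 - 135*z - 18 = 6*c^3 + 35*c^2 - 246*c + z^2*(8*c + 80) + z*(49*c^2 + 478*c - 120) + 40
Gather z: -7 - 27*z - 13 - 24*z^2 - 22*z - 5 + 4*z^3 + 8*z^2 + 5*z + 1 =4*z^3 - 16*z^2 - 44*z - 24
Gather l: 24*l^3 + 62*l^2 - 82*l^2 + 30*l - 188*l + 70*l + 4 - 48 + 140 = 24*l^3 - 20*l^2 - 88*l + 96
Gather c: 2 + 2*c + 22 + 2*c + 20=4*c + 44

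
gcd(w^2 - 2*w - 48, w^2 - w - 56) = w - 8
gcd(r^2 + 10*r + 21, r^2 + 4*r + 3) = r + 3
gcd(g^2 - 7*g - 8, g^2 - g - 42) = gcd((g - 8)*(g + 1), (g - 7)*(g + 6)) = 1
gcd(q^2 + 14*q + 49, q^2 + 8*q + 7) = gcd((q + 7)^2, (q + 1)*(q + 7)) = q + 7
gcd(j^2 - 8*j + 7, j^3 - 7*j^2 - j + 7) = j^2 - 8*j + 7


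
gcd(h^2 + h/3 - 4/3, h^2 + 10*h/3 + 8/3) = h + 4/3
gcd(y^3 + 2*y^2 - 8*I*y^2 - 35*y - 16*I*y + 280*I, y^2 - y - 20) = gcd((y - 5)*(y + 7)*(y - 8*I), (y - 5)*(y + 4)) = y - 5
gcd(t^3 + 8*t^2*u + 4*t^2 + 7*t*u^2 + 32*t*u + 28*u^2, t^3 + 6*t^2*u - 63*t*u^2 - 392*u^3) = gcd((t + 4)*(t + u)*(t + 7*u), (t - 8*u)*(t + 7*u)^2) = t + 7*u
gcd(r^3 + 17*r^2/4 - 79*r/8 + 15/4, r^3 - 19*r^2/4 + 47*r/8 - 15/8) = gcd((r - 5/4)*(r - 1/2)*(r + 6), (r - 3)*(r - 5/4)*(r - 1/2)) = r^2 - 7*r/4 + 5/8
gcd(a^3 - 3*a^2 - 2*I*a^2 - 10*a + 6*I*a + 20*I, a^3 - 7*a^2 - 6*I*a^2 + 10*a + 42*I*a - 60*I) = a - 5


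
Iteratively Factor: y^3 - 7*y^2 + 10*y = (y - 2)*(y^2 - 5*y) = y*(y - 2)*(y - 5)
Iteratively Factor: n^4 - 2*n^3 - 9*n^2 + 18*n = (n + 3)*(n^3 - 5*n^2 + 6*n) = n*(n + 3)*(n^2 - 5*n + 6) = n*(n - 2)*(n + 3)*(n - 3)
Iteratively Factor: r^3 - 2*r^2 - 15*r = (r - 5)*(r^2 + 3*r) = (r - 5)*(r + 3)*(r)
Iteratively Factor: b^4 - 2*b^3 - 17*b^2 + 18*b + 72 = (b + 3)*(b^3 - 5*b^2 - 2*b + 24) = (b + 2)*(b + 3)*(b^2 - 7*b + 12) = (b - 4)*(b + 2)*(b + 3)*(b - 3)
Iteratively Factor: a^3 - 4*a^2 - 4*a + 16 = (a - 4)*(a^2 - 4) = (a - 4)*(a - 2)*(a + 2)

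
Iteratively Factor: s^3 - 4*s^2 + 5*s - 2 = (s - 2)*(s^2 - 2*s + 1) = (s - 2)*(s - 1)*(s - 1)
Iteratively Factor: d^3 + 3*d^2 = (d + 3)*(d^2) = d*(d + 3)*(d)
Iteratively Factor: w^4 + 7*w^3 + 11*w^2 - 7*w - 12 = (w + 1)*(w^3 + 6*w^2 + 5*w - 12) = (w + 1)*(w + 4)*(w^2 + 2*w - 3) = (w + 1)*(w + 3)*(w + 4)*(w - 1)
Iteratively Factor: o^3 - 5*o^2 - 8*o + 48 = (o - 4)*(o^2 - o - 12) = (o - 4)*(o + 3)*(o - 4)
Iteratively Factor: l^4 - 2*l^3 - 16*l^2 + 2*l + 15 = (l - 5)*(l^3 + 3*l^2 - l - 3) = (l - 5)*(l + 1)*(l^2 + 2*l - 3) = (l - 5)*(l - 1)*(l + 1)*(l + 3)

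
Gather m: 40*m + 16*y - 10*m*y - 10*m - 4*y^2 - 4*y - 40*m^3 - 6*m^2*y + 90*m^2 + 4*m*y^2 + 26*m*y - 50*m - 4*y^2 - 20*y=-40*m^3 + m^2*(90 - 6*y) + m*(4*y^2 + 16*y - 20) - 8*y^2 - 8*y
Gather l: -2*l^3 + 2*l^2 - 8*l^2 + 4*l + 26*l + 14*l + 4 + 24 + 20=-2*l^3 - 6*l^2 + 44*l + 48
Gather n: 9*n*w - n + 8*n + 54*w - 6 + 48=n*(9*w + 7) + 54*w + 42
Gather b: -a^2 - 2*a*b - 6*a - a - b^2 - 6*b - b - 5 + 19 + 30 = -a^2 - 7*a - b^2 + b*(-2*a - 7) + 44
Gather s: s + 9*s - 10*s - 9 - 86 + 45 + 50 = 0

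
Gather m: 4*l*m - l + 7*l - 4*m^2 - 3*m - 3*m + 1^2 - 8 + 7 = 6*l - 4*m^2 + m*(4*l - 6)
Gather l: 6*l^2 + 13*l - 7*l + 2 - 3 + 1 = 6*l^2 + 6*l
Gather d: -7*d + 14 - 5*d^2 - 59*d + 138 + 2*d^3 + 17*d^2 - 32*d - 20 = 2*d^3 + 12*d^2 - 98*d + 132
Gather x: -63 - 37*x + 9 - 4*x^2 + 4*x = -4*x^2 - 33*x - 54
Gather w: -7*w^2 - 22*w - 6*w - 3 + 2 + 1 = -7*w^2 - 28*w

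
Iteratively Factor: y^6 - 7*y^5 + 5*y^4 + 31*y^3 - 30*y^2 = (y - 5)*(y^5 - 2*y^4 - 5*y^3 + 6*y^2) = (y - 5)*(y - 1)*(y^4 - y^3 - 6*y^2) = y*(y - 5)*(y - 1)*(y^3 - y^2 - 6*y) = y^2*(y - 5)*(y - 1)*(y^2 - y - 6) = y^2*(y - 5)*(y - 1)*(y + 2)*(y - 3)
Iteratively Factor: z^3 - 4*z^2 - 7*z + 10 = (z - 1)*(z^2 - 3*z - 10) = (z - 5)*(z - 1)*(z + 2)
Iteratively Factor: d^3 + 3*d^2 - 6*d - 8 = (d - 2)*(d^2 + 5*d + 4) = (d - 2)*(d + 1)*(d + 4)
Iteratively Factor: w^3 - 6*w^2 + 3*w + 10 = (w - 2)*(w^2 - 4*w - 5) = (w - 5)*(w - 2)*(w + 1)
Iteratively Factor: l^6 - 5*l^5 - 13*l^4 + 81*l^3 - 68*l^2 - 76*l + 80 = (l + 1)*(l^5 - 6*l^4 - 7*l^3 + 88*l^2 - 156*l + 80) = (l - 5)*(l + 1)*(l^4 - l^3 - 12*l^2 + 28*l - 16) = (l - 5)*(l + 1)*(l + 4)*(l^3 - 5*l^2 + 8*l - 4) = (l - 5)*(l - 2)*(l + 1)*(l + 4)*(l^2 - 3*l + 2) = (l - 5)*(l - 2)^2*(l + 1)*(l + 4)*(l - 1)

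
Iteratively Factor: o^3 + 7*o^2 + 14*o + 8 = (o + 2)*(o^2 + 5*o + 4) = (o + 1)*(o + 2)*(o + 4)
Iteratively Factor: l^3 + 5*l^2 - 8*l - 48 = (l + 4)*(l^2 + l - 12) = (l - 3)*(l + 4)*(l + 4)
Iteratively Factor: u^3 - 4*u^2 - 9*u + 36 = (u + 3)*(u^2 - 7*u + 12) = (u - 4)*(u + 3)*(u - 3)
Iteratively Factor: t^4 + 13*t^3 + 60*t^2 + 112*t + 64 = (t + 4)*(t^3 + 9*t^2 + 24*t + 16) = (t + 1)*(t + 4)*(t^2 + 8*t + 16) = (t + 1)*(t + 4)^2*(t + 4)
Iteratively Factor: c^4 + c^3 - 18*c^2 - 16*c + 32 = (c + 4)*(c^3 - 3*c^2 - 6*c + 8) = (c - 4)*(c + 4)*(c^2 + c - 2) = (c - 4)*(c - 1)*(c + 4)*(c + 2)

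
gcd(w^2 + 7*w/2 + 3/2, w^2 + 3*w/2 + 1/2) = w + 1/2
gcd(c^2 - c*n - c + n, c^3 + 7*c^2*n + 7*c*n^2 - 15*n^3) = c - n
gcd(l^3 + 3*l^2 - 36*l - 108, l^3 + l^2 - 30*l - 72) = l^2 - 3*l - 18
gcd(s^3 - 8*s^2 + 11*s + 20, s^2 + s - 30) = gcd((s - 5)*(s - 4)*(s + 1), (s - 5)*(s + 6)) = s - 5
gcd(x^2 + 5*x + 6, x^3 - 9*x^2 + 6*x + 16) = 1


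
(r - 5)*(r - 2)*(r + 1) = r^3 - 6*r^2 + 3*r + 10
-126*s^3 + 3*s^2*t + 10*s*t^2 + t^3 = (-3*s + t)*(6*s + t)*(7*s + t)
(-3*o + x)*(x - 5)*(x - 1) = -3*o*x^2 + 18*o*x - 15*o + x^3 - 6*x^2 + 5*x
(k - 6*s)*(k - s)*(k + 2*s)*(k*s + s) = k^4*s - 5*k^3*s^2 + k^3*s - 8*k^2*s^3 - 5*k^2*s^2 + 12*k*s^4 - 8*k*s^3 + 12*s^4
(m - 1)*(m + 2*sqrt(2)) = m^2 - m + 2*sqrt(2)*m - 2*sqrt(2)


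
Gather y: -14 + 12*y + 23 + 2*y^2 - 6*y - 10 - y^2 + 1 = y^2 + 6*y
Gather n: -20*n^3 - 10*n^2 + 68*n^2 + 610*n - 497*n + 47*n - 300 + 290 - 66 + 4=-20*n^3 + 58*n^2 + 160*n - 72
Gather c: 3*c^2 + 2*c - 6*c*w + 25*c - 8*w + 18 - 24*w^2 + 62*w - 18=3*c^2 + c*(27 - 6*w) - 24*w^2 + 54*w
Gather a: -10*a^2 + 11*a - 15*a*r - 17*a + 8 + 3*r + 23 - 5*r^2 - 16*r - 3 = -10*a^2 + a*(-15*r - 6) - 5*r^2 - 13*r + 28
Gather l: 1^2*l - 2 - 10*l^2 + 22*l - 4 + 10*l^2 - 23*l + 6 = 0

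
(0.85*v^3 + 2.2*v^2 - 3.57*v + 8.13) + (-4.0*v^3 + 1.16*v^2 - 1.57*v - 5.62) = -3.15*v^3 + 3.36*v^2 - 5.14*v + 2.51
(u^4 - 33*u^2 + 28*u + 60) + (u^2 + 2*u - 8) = u^4 - 32*u^2 + 30*u + 52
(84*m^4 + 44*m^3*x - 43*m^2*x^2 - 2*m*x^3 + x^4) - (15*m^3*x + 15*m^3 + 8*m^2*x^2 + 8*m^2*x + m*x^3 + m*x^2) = 84*m^4 + 29*m^3*x - 15*m^3 - 51*m^2*x^2 - 8*m^2*x - 3*m*x^3 - m*x^2 + x^4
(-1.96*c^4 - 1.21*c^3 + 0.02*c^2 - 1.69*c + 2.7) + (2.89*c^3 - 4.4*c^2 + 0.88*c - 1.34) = -1.96*c^4 + 1.68*c^3 - 4.38*c^2 - 0.81*c + 1.36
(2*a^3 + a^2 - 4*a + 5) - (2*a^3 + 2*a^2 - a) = -a^2 - 3*a + 5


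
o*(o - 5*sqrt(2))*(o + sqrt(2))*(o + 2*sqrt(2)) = o^4 - 2*sqrt(2)*o^3 - 26*o^2 - 20*sqrt(2)*o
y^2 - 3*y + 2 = (y - 2)*(y - 1)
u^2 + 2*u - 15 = (u - 3)*(u + 5)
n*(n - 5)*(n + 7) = n^3 + 2*n^2 - 35*n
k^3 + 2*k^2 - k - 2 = (k - 1)*(k + 1)*(k + 2)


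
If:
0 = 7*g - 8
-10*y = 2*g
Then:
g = 8/7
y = -8/35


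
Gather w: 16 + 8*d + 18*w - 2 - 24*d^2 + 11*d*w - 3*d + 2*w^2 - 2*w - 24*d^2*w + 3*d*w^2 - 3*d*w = -24*d^2 + 5*d + w^2*(3*d + 2) + w*(-24*d^2 + 8*d + 16) + 14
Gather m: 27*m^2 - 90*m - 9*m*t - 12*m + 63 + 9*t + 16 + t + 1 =27*m^2 + m*(-9*t - 102) + 10*t + 80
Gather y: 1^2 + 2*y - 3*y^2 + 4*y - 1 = -3*y^2 + 6*y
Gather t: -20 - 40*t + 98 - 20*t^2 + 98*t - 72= -20*t^2 + 58*t + 6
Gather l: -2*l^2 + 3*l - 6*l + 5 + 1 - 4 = -2*l^2 - 3*l + 2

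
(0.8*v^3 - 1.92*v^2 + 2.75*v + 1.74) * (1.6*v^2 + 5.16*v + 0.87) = 1.28*v^5 + 1.056*v^4 - 4.8112*v^3 + 15.3036*v^2 + 11.3709*v + 1.5138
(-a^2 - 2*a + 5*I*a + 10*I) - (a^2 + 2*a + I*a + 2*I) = -2*a^2 - 4*a + 4*I*a + 8*I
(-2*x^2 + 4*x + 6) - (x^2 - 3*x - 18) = -3*x^2 + 7*x + 24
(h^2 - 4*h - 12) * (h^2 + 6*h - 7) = h^4 + 2*h^3 - 43*h^2 - 44*h + 84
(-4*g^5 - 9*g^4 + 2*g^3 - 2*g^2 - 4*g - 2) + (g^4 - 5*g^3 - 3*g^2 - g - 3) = -4*g^5 - 8*g^4 - 3*g^3 - 5*g^2 - 5*g - 5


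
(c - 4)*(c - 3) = c^2 - 7*c + 12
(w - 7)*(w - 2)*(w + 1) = w^3 - 8*w^2 + 5*w + 14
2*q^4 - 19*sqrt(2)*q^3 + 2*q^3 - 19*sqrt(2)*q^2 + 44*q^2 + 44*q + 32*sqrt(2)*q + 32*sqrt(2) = (q - 8*sqrt(2))*(q - 2*sqrt(2))*(sqrt(2)*q + 1)*(sqrt(2)*q + sqrt(2))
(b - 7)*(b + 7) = b^2 - 49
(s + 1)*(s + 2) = s^2 + 3*s + 2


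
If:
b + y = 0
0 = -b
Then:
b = 0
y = 0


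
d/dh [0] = 0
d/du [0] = 0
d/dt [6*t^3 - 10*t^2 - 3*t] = 18*t^2 - 20*t - 3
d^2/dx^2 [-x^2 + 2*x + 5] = -2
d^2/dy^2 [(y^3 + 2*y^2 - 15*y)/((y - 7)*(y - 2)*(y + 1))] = 4*(5*y^6 - 30*y^5 + 123*y^4 - 432*y^3 + 1071*y^2 - 2226*y + 721)/(y^9 - 24*y^8 + 207*y^7 - 710*y^6 + 363*y^5 + 2508*y^4 - 2647*y^3 - 3654*y^2 + 2940*y + 2744)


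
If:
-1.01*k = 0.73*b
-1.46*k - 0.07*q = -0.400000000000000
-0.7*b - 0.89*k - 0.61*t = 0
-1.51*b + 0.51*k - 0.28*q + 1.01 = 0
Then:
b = -0.10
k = 0.07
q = 4.26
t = 0.01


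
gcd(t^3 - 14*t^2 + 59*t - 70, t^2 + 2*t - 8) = t - 2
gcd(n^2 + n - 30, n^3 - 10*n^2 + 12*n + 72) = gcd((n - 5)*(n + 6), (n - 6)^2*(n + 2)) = 1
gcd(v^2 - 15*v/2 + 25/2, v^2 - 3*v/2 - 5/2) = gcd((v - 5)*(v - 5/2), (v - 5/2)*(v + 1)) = v - 5/2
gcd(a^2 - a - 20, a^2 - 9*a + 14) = 1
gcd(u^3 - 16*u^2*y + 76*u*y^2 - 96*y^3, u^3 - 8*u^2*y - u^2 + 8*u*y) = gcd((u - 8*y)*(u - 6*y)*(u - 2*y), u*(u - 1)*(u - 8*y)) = -u + 8*y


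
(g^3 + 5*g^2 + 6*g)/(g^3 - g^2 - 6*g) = (g + 3)/(g - 3)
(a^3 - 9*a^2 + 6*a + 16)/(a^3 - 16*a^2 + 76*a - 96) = (a + 1)/(a - 6)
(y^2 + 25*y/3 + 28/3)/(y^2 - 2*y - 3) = (3*y^2 + 25*y + 28)/(3*(y^2 - 2*y - 3))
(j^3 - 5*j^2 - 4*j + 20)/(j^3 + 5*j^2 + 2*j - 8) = (j^2 - 7*j + 10)/(j^2 + 3*j - 4)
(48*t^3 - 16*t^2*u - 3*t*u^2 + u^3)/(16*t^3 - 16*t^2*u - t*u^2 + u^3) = (3*t - u)/(t - u)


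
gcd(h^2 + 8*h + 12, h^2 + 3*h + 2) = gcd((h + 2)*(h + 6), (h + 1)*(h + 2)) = h + 2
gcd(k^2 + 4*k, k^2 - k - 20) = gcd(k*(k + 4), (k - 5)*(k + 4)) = k + 4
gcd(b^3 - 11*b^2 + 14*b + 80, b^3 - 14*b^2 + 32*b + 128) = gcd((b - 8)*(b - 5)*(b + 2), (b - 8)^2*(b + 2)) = b^2 - 6*b - 16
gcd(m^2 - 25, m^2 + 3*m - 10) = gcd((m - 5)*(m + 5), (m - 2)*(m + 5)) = m + 5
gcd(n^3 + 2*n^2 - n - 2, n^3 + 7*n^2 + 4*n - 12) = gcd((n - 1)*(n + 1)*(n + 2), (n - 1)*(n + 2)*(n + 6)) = n^2 + n - 2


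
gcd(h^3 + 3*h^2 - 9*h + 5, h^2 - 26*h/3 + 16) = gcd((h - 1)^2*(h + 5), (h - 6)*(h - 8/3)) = 1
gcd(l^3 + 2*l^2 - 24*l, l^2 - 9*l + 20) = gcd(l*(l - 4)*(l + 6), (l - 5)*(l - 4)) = l - 4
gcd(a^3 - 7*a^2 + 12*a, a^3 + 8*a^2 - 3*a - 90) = a - 3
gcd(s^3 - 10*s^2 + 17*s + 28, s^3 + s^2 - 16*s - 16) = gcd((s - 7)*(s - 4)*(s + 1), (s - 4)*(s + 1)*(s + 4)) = s^2 - 3*s - 4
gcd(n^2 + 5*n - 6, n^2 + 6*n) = n + 6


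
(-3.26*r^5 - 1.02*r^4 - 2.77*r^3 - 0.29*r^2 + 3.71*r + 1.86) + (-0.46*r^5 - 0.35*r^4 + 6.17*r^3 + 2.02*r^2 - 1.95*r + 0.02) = -3.72*r^5 - 1.37*r^4 + 3.4*r^3 + 1.73*r^2 + 1.76*r + 1.88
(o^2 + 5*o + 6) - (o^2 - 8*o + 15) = 13*o - 9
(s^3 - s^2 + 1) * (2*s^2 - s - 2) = 2*s^5 - 3*s^4 - s^3 + 4*s^2 - s - 2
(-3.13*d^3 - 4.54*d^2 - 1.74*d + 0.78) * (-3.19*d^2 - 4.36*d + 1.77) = 9.9847*d^5 + 28.1294*d^4 + 19.8049*d^3 - 2.9376*d^2 - 6.4806*d + 1.3806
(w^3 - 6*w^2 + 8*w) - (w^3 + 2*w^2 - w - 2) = -8*w^2 + 9*w + 2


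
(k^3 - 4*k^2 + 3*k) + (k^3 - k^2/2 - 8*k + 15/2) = 2*k^3 - 9*k^2/2 - 5*k + 15/2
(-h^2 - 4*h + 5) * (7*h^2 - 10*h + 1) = -7*h^4 - 18*h^3 + 74*h^2 - 54*h + 5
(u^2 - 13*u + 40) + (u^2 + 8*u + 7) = 2*u^2 - 5*u + 47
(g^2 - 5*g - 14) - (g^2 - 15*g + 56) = 10*g - 70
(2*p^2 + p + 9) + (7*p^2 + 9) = 9*p^2 + p + 18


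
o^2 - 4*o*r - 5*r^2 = (o - 5*r)*(o + r)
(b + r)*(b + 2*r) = b^2 + 3*b*r + 2*r^2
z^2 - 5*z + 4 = (z - 4)*(z - 1)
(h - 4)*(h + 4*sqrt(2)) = h^2 - 4*h + 4*sqrt(2)*h - 16*sqrt(2)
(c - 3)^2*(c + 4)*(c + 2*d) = c^4 + 2*c^3*d - 2*c^3 - 4*c^2*d - 15*c^2 - 30*c*d + 36*c + 72*d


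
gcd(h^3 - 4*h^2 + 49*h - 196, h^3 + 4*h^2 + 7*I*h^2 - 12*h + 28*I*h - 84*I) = h + 7*I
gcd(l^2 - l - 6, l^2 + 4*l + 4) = l + 2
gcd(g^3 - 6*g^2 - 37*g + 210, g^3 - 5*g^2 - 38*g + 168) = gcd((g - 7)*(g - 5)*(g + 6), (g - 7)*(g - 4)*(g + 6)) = g^2 - g - 42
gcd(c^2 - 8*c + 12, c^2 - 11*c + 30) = c - 6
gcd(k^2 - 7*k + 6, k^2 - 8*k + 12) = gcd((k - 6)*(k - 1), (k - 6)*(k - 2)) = k - 6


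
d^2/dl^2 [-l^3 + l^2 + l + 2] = 2 - 6*l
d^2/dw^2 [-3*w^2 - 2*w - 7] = -6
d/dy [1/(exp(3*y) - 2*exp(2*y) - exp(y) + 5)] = (-3*exp(2*y) + 4*exp(y) + 1)*exp(y)/(exp(3*y) - 2*exp(2*y) - exp(y) + 5)^2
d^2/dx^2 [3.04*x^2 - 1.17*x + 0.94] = 6.08000000000000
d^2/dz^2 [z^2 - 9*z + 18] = 2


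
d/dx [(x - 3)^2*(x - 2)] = (x - 3)*(3*x - 7)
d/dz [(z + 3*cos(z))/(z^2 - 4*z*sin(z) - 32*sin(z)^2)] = (2*(z + 3*cos(z))*(2*z*cos(z) - z + 2*sin(z) + 16*sin(2*z)) + (3*sin(z) - 1)*(-z^2 + 4*z*sin(z) + 32*sin(z)^2))/((z - 8*sin(z))^2*(z + 4*sin(z))^2)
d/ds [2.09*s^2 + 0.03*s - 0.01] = 4.18*s + 0.03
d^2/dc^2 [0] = 0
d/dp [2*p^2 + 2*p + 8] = 4*p + 2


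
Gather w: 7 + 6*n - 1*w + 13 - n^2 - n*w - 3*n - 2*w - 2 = -n^2 + 3*n + w*(-n - 3) + 18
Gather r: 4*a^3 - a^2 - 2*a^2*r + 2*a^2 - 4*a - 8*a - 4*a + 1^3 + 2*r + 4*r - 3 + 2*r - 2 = 4*a^3 + a^2 - 16*a + r*(8 - 2*a^2) - 4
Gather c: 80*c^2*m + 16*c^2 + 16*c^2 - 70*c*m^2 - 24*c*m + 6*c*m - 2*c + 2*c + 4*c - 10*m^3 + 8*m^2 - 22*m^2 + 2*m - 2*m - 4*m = c^2*(80*m + 32) + c*(-70*m^2 - 18*m + 4) - 10*m^3 - 14*m^2 - 4*m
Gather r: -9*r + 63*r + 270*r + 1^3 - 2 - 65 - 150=324*r - 216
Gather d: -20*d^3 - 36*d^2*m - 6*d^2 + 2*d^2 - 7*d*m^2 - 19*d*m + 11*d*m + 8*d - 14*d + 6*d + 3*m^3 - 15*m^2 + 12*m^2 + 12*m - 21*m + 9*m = -20*d^3 + d^2*(-36*m - 4) + d*(-7*m^2 - 8*m) + 3*m^3 - 3*m^2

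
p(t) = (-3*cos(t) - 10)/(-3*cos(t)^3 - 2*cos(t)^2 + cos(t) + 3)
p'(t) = (-3*cos(t) - 10)*(-9*sin(t)*cos(t)^2 - 4*sin(t)*cos(t) + sin(t))/(-3*cos(t)^3 - 2*cos(t)^2 + cos(t) + 3)^2 + 3*sin(t)/(-3*cos(t)^3 - 2*cos(t)^2 + cos(t) + 3)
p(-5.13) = -3.90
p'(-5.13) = 3.56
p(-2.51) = -3.07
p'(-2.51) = -1.92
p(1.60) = -3.34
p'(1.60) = -0.24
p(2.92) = -2.43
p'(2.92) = 0.90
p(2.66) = -2.79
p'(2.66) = 1.77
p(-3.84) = -3.20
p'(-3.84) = 1.84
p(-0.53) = -28.16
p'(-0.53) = -294.83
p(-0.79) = -7.27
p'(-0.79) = -20.70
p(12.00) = -20.31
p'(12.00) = -157.78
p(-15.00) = -3.22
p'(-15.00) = -1.82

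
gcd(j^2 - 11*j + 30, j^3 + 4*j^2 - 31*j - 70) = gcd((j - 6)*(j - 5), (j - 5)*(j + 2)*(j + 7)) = j - 5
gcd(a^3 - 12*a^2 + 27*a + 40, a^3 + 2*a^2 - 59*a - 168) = a - 8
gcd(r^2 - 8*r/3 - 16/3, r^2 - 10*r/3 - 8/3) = r - 4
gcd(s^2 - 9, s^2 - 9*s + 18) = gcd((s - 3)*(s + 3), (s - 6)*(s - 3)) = s - 3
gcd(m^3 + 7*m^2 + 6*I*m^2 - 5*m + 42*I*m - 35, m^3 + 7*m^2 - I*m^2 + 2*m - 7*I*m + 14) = m^2 + m*(7 + I) + 7*I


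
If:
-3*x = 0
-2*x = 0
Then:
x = 0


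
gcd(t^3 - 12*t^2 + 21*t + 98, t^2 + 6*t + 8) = t + 2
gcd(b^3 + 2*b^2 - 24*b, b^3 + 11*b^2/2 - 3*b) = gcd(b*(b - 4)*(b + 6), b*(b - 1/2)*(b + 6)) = b^2 + 6*b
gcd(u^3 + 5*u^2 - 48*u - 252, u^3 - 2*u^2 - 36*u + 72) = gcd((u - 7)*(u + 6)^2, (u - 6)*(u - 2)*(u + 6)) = u + 6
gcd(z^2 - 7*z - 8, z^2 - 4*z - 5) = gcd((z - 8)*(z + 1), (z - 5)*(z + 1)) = z + 1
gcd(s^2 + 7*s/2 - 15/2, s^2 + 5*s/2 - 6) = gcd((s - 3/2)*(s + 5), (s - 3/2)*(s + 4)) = s - 3/2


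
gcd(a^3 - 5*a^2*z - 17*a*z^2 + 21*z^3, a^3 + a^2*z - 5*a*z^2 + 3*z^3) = -a^2 - 2*a*z + 3*z^2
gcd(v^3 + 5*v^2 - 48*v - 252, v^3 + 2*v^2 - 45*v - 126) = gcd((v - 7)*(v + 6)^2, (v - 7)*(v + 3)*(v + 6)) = v^2 - v - 42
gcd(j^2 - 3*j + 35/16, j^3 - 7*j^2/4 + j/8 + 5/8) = j - 5/4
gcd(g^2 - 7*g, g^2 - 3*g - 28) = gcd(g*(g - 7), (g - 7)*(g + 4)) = g - 7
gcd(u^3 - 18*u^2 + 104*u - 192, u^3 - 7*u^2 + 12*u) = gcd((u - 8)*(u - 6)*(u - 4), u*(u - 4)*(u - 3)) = u - 4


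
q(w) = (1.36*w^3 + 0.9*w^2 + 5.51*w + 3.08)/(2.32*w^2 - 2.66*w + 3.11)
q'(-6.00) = 0.54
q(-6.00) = -2.84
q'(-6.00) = 0.54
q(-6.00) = -2.84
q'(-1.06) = 0.61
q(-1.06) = -0.39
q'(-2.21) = 0.45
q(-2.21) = -0.95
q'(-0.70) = 0.90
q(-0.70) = -0.13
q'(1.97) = -0.20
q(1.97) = 4.05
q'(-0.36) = 1.49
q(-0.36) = 0.26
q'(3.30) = 0.22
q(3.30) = 4.08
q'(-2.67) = 0.46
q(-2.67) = -1.16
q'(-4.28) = 0.51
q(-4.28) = -1.94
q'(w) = (2.66 - 4.64*w)*(1.36*w^3 + 0.9*w^2 + 5.51*w + 3.08)/(2.32*w^2 - 2.66*w + 3.11)^2 + (4.08*w^2 + 1.8*w + 5.51)/(2.32*w^2 - 2.66*w + 3.11)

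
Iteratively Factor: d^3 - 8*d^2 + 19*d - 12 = (d - 1)*(d^2 - 7*d + 12) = (d - 4)*(d - 1)*(d - 3)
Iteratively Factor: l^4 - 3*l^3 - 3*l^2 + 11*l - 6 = (l + 2)*(l^3 - 5*l^2 + 7*l - 3) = (l - 1)*(l + 2)*(l^2 - 4*l + 3) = (l - 3)*(l - 1)*(l + 2)*(l - 1)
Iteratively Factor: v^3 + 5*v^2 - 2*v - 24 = (v - 2)*(v^2 + 7*v + 12) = (v - 2)*(v + 4)*(v + 3)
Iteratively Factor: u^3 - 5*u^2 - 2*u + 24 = (u + 2)*(u^2 - 7*u + 12) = (u - 4)*(u + 2)*(u - 3)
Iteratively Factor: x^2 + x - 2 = (x + 2)*(x - 1)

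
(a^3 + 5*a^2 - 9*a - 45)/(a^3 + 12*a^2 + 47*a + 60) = (a - 3)/(a + 4)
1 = 1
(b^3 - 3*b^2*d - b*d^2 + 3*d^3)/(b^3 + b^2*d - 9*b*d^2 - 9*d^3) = (b - d)/(b + 3*d)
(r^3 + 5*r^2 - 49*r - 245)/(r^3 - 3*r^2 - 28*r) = (r^2 + 12*r + 35)/(r*(r + 4))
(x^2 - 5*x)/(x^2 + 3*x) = (x - 5)/(x + 3)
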